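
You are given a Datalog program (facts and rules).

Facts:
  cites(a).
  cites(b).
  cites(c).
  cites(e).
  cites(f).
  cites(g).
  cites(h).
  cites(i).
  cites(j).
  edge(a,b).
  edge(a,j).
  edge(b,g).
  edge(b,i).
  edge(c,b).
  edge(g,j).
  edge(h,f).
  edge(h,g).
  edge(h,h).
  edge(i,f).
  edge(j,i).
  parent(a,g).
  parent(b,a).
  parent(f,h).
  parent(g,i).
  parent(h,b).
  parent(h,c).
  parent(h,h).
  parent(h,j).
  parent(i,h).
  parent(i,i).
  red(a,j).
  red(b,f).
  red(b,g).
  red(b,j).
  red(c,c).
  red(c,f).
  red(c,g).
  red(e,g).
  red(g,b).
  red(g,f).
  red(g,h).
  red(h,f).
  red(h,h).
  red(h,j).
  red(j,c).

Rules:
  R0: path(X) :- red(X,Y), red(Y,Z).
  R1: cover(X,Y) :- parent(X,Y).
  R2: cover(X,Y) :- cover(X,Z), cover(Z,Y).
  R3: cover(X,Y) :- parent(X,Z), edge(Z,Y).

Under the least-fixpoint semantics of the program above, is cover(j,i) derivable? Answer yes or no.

no

round 1: derive cover(a,g) via R1 from parent(a,g)
round 1: derive cover(b,a) via R1 from parent(b,a)
round 1: derive cover(f,h) via R1 from parent(f,h)
round 1: derive cover(g,i) via R1 from parent(g,i)
round 1: derive cover(h,b) via R1 from parent(h,b)
round 1: derive cover(h,c) via R1 from parent(h,c)
round 1: derive cover(h,h) via R1 from parent(h,h)
round 1: derive cover(h,j) via R1 from parent(h,j)
round 1: derive cover(i,h) via R1 from parent(i,h)
round 1: derive cover(i,i) via R1 from parent(i,i)
round 1: derive cover(a,j) via R3 from parent(a,g), edge(g,j)
round 1: derive cover(b,b) via R3 from parent(b,a), edge(a,b)
round 1: derive cover(b,j) via R3 from parent(b,a), edge(a,j)
round 1: derive cover(f,f) via R3 from parent(f,h), edge(h,f)
round 1: derive cover(f,g) via R3 from parent(f,h), edge(h,g)
round 1: derive cover(g,f) via R3 from parent(g,i), edge(i,f)
round 1: derive cover(h,f) via R3 from parent(h,h), edge(h,f)
round 1: derive cover(h,g) via R3 from parent(h,b), edge(b,g)
round 1: derive cover(h,i) via R3 from parent(h,b), edge(b,i)
round 1: derive cover(i,f) via R3 from parent(i,h), edge(h,f)
round 1: derive cover(i,g) via R3 from parent(i,h), edge(h,g)
round 2: derive cover(a,f) via R2 from cover(a,g), cover(g,f)
round 2: derive cover(a,i) via R2 from cover(a,g), cover(g,i)
round 2: derive cover(b,g) via R2 from cover(b,a), cover(a,g)
round 2: derive cover(f,b) via R2 from cover(f,h), cover(h,b)
round 2: derive cover(f,c) via R2 from cover(f,h), cover(h,c)
round 2: derive cover(f,i) via R2 from cover(f,g), cover(g,i)
round 2: derive cover(f,j) via R2 from cover(f,h), cover(h,j)
round 2: derive cover(g,g) via R2 from cover(g,f), cover(f,g)
round 2: derive cover(g,h) via R2 from cover(g,f), cover(f,h)
round 2: derive cover(h,a) via R2 from cover(h,b), cover(b,a)
round 2: derive cover(i,b) via R2 from cover(i,h), cover(h,b)
round 2: derive cover(i,c) via R2 from cover(i,h), cover(h,c)
round 2: derive cover(i,j) via R2 from cover(i,h), cover(h,j)
round 3: derive cover(a,b) via R2 from cover(a,f), cover(f,b)
round 3: derive cover(a,c) via R2 from cover(a,f), cover(f,c)
round 3: derive cover(a,h) via R2 from cover(a,f), cover(f,h)
round 3: derive cover(b,f) via R2 from cover(b,a), cover(a,f)
round 3: derive cover(b,h) via R2 from cover(b,g), cover(g,h)
round 3: derive cover(b,i) via R2 from cover(b,a), cover(a,i)
round 3: derive cover(f,a) via R2 from cover(f,b), cover(b,a)
round 3: derive cover(g,a) via R2 from cover(g,h), cover(h,a)
round 3: derive cover(g,b) via R2 from cover(g,f), cover(f,b)
round 3: derive cover(g,c) via R2 from cover(g,f), cover(f,c)
round 3: derive cover(g,j) via R2 from cover(g,f), cover(f,j)
round 3: derive cover(i,a) via R2 from cover(i,b), cover(b,a)
round 4: derive cover(a,a) via R2 from cover(a,b), cover(b,a)
round 4: derive cover(b,c) via R2 from cover(b,a), cover(a,c)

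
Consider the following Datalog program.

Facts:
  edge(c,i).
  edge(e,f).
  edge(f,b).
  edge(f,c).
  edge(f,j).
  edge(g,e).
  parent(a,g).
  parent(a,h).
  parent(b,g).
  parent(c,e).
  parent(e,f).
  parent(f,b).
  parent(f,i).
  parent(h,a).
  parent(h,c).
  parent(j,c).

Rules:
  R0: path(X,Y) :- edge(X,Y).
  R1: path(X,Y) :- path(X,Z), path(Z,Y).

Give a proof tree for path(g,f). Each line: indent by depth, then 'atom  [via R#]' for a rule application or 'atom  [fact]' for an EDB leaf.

path(g,f)  [via R1]
  path(g,e)  [via R0]
    edge(g,e)  [fact]
  path(e,f)  [via R0]
    edge(e,f)  [fact]

round 1: derive path(c,i) via R0 from edge(c,i)
round 1: derive path(e,f) via R0 from edge(e,f)
round 1: derive path(f,b) via R0 from edge(f,b)
round 1: derive path(f,c) via R0 from edge(f,c)
round 1: derive path(f,j) via R0 from edge(f,j)
round 1: derive path(g,e) via R0 from edge(g,e)
round 2: derive path(e,b) via R1 from path(e,f), path(f,b)
round 2: derive path(e,c) via R1 from path(e,f), path(f,c)
round 2: derive path(e,j) via R1 from path(e,f), path(f,j)
round 2: derive path(f,i) via R1 from path(f,c), path(c,i)
round 2: derive path(g,f) via R1 from path(g,e), path(e,f)
round 3: derive path(e,i) via R1 from path(e,c), path(c,i)
round 3: derive path(g,b) via R1 from path(g,e), path(e,b)
round 3: derive path(g,c) via R1 from path(g,e), path(e,c)
round 3: derive path(g,i) via R1 from path(g,f), path(f,i)
round 3: derive path(g,j) via R1 from path(g,e), path(e,j)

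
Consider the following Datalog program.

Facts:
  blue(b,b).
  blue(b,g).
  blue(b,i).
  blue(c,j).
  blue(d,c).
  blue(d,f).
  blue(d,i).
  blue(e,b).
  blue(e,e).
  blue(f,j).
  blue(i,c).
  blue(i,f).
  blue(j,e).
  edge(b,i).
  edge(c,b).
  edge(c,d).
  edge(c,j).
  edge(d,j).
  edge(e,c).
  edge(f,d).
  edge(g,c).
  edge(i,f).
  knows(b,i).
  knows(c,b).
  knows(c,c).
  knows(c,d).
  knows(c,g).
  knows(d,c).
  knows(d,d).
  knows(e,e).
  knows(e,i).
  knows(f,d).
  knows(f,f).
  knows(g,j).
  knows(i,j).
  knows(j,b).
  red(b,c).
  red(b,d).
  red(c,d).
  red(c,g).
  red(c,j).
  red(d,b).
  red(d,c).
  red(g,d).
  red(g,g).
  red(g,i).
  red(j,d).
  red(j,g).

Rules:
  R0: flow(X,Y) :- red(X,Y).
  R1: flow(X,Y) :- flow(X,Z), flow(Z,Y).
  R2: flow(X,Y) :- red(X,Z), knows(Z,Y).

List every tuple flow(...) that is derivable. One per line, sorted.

flow(b,b)
flow(b,c)
flow(b,d)
flow(b,g)
flow(b,i)
flow(b,j)
flow(c,b)
flow(c,c)
flow(c,d)
flow(c,g)
flow(c,i)
flow(c,j)
flow(d,b)
flow(d,c)
flow(d,d)
flow(d,g)
flow(d,i)
flow(d,j)
flow(g,b)
flow(g,c)
flow(g,d)
flow(g,g)
flow(g,i)
flow(g,j)
flow(j,b)
flow(j,c)
flow(j,d)
flow(j,g)
flow(j,i)
flow(j,j)

round 1: derive flow(b,c) via R0 from red(b,c)
round 1: derive flow(b,d) via R0 from red(b,d)
round 1: derive flow(c,d) via R0 from red(c,d)
round 1: derive flow(c,g) via R0 from red(c,g)
round 1: derive flow(c,j) via R0 from red(c,j)
round 1: derive flow(d,b) via R0 from red(d,b)
round 1: derive flow(d,c) via R0 from red(d,c)
round 1: derive flow(g,d) via R0 from red(g,d)
round 1: derive flow(g,g) via R0 from red(g,g)
round 1: derive flow(g,i) via R0 from red(g,i)
round 1: derive flow(j,d) via R0 from red(j,d)
round 1: derive flow(j,g) via R0 from red(j,g)
round 1: derive flow(b,b) via R2 from red(b,c), knows(c,b)
round 1: derive flow(b,g) via R2 from red(b,c), knows(c,g)
round 1: derive flow(c,b) via R2 from red(c,j), knows(j,b)
round 1: derive flow(c,c) via R2 from red(c,d), knows(d,c)
round 1: derive flow(d,d) via R2 from red(d,c), knows(c,d)
round 1: derive flow(d,g) via R2 from red(d,c), knows(c,g)
round 1: derive flow(d,i) via R2 from red(d,b), knows(b,i)
round 1: derive flow(g,c) via R2 from red(g,d), knows(d,c)
round 1: derive flow(g,j) via R2 from red(g,g), knows(g,j)
round 1: derive flow(j,c) via R2 from red(j,d), knows(d,c)
round 1: derive flow(j,j) via R2 from red(j,g), knows(g,j)
round 2: derive flow(b,i) via R1 from flow(b,d), flow(d,i)
round 2: derive flow(b,j) via R1 from flow(b,c), flow(c,j)
round 2: derive flow(c,i) via R1 from flow(c,d), flow(d,i)
round 2: derive flow(d,j) via R1 from flow(d,c), flow(c,j)
round 2: derive flow(g,b) via R1 from flow(g,c), flow(c,b)
round 2: derive flow(j,b) via R1 from flow(j,c), flow(c,b)
round 2: derive flow(j,i) via R1 from flow(j,d), flow(d,i)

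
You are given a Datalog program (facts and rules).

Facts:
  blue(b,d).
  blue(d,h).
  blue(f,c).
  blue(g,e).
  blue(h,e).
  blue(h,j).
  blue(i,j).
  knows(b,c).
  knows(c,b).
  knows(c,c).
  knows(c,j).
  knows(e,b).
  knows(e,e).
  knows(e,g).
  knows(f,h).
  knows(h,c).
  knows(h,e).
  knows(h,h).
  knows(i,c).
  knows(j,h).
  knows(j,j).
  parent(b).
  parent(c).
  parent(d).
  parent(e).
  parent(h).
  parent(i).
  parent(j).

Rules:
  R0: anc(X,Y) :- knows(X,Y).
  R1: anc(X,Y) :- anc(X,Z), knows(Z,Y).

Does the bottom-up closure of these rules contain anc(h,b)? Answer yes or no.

round 1: derive anc(b,c) via R0 from knows(b,c)
round 1: derive anc(c,b) via R0 from knows(c,b)
round 1: derive anc(c,c) via R0 from knows(c,c)
round 1: derive anc(c,j) via R0 from knows(c,j)
round 1: derive anc(e,b) via R0 from knows(e,b)
round 1: derive anc(e,e) via R0 from knows(e,e)
round 1: derive anc(e,g) via R0 from knows(e,g)
round 1: derive anc(f,h) via R0 from knows(f,h)
round 1: derive anc(h,c) via R0 from knows(h,c)
round 1: derive anc(h,e) via R0 from knows(h,e)
round 1: derive anc(h,h) via R0 from knows(h,h)
round 1: derive anc(i,c) via R0 from knows(i,c)
round 1: derive anc(j,h) via R0 from knows(j,h)
round 1: derive anc(j,j) via R0 from knows(j,j)
round 2: derive anc(b,b) via R1 from anc(b,c), knows(c,b)
round 2: derive anc(b,j) via R1 from anc(b,c), knows(c,j)
round 2: derive anc(c,h) via R1 from anc(c,j), knows(j,h)
round 2: derive anc(e,c) via R1 from anc(e,b), knows(b,c)
round 2: derive anc(f,c) via R1 from anc(f,h), knows(h,c)
round 2: derive anc(f,e) via R1 from anc(f,h), knows(h,e)
round 2: derive anc(h,b) via R1 from anc(h,c), knows(c,b)
round 2: derive anc(h,g) via R1 from anc(h,e), knows(e,g)
round 2: derive anc(h,j) via R1 from anc(h,c), knows(c,j)
round 2: derive anc(i,b) via R1 from anc(i,c), knows(c,b)
round 2: derive anc(i,j) via R1 from anc(i,c), knows(c,j)
round 2: derive anc(j,c) via R1 from anc(j,h), knows(h,c)
round 2: derive anc(j,e) via R1 from anc(j,h), knows(h,e)
round 3: derive anc(b,h) via R1 from anc(b,j), knows(j,h)
round 3: derive anc(c,e) via R1 from anc(c,h), knows(h,e)
round 3: derive anc(e,j) via R1 from anc(e,c), knows(c,j)
round 3: derive anc(f,b) via R1 from anc(f,c), knows(c,b)
round 3: derive anc(f,g) via R1 from anc(f,e), knows(e,g)
round 3: derive anc(f,j) via R1 from anc(f,c), knows(c,j)
round 3: derive anc(i,h) via R1 from anc(i,j), knows(j,h)
round 3: derive anc(j,b) via R1 from anc(j,c), knows(c,b)
round 3: derive anc(j,g) via R1 from anc(j,e), knows(e,g)
round 4: derive anc(b,e) via R1 from anc(b,h), knows(h,e)
round 4: derive anc(c,g) via R1 from anc(c,e), knows(e,g)
round 4: derive anc(e,h) via R1 from anc(e,j), knows(j,h)
round 4: derive anc(i,e) via R1 from anc(i,h), knows(h,e)
round 5: derive anc(b,g) via R1 from anc(b,e), knows(e,g)
round 5: derive anc(i,g) via R1 from anc(i,e), knows(e,g)

yes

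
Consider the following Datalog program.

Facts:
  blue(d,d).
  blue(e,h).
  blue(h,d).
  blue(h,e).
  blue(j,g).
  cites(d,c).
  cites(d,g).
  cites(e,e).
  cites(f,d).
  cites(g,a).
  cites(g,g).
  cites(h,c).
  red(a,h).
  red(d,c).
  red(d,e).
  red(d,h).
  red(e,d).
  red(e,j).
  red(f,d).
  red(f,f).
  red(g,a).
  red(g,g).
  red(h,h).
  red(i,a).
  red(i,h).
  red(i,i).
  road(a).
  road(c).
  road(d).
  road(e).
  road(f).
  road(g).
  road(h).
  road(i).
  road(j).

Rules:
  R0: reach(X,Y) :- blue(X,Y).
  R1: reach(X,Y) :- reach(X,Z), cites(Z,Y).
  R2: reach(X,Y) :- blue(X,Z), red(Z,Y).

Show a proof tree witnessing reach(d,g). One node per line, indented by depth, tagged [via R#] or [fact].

round 1: derive reach(d,d) via R0 from blue(d,d)
round 1: derive reach(e,h) via R0 from blue(e,h)
round 1: derive reach(h,d) via R0 from blue(h,d)
round 1: derive reach(h,e) via R0 from blue(h,e)
round 1: derive reach(j,g) via R0 from blue(j,g)
round 1: derive reach(d,c) via R2 from blue(d,d), red(d,c)
round 1: derive reach(d,e) via R2 from blue(d,d), red(d,e)
round 1: derive reach(d,h) via R2 from blue(d,d), red(d,h)
round 1: derive reach(h,c) via R2 from blue(h,d), red(d,c)
round 1: derive reach(h,h) via R2 from blue(h,d), red(d,h)
round 1: derive reach(h,j) via R2 from blue(h,e), red(e,j)
round 1: derive reach(j,a) via R2 from blue(j,g), red(g,a)
round 2: derive reach(d,g) via R1 from reach(d,d), cites(d,g)
round 2: derive reach(e,c) via R1 from reach(e,h), cites(h,c)
round 2: derive reach(h,g) via R1 from reach(h,d), cites(d,g)
round 3: derive reach(d,a) via R1 from reach(d,g), cites(g,a)
round 3: derive reach(h,a) via R1 from reach(h,g), cites(g,a)

reach(d,g)  [via R1]
  reach(d,d)  [via R0]
    blue(d,d)  [fact]
  cites(d,g)  [fact]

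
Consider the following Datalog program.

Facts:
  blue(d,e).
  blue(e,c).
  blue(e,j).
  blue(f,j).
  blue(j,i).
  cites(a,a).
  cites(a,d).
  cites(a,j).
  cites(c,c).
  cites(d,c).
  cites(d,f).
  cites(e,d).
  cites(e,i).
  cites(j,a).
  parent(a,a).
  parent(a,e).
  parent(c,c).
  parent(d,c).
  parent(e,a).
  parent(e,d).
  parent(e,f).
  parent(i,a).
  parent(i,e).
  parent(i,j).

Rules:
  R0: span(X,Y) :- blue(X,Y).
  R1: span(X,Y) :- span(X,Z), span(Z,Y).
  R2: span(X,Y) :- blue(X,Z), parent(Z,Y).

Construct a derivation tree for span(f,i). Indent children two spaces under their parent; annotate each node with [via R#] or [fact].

round 1: derive span(d,e) via R0 from blue(d,e)
round 1: derive span(e,c) via R0 from blue(e,c)
round 1: derive span(e,j) via R0 from blue(e,j)
round 1: derive span(f,j) via R0 from blue(f,j)
round 1: derive span(j,i) via R0 from blue(j,i)
round 1: derive span(d,a) via R2 from blue(d,e), parent(e,a)
round 1: derive span(d,d) via R2 from blue(d,e), parent(e,d)
round 1: derive span(d,f) via R2 from blue(d,e), parent(e,f)
round 1: derive span(j,a) via R2 from blue(j,i), parent(i,a)
round 1: derive span(j,e) via R2 from blue(j,i), parent(i,e)
round 1: derive span(j,j) via R2 from blue(j,i), parent(i,j)
round 2: derive span(d,c) via R1 from span(d,e), span(e,c)
round 2: derive span(d,j) via R1 from span(d,e), span(e,j)
round 2: derive span(e,a) via R1 from span(e,j), span(j,a)
round 2: derive span(e,e) via R1 from span(e,j), span(j,e)
round 2: derive span(e,i) via R1 from span(e,j), span(j,i)
round 2: derive span(f,a) via R1 from span(f,j), span(j,a)
round 2: derive span(f,e) via R1 from span(f,j), span(j,e)
round 2: derive span(f,i) via R1 from span(f,j), span(j,i)
round 2: derive span(j,c) via R1 from span(j,e), span(e,c)
round 3: derive span(d,i) via R1 from span(d,e), span(e,i)
round 3: derive span(f,c) via R1 from span(f,e), span(e,c)

span(f,i)  [via R1]
  span(f,j)  [via R0]
    blue(f,j)  [fact]
  span(j,i)  [via R0]
    blue(j,i)  [fact]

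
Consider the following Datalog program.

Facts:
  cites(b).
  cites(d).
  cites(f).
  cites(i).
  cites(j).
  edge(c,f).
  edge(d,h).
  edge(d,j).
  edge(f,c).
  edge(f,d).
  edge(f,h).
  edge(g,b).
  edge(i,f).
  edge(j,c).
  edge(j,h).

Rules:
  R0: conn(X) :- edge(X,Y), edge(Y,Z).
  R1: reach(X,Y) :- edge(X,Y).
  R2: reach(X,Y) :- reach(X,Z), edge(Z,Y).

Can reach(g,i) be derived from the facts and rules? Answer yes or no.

no

round 1: derive reach(c,f) via R1 from edge(c,f)
round 1: derive reach(d,h) via R1 from edge(d,h)
round 1: derive reach(d,j) via R1 from edge(d,j)
round 1: derive reach(f,c) via R1 from edge(f,c)
round 1: derive reach(f,d) via R1 from edge(f,d)
round 1: derive reach(f,h) via R1 from edge(f,h)
round 1: derive reach(g,b) via R1 from edge(g,b)
round 1: derive reach(i,f) via R1 from edge(i,f)
round 1: derive reach(j,c) via R1 from edge(j,c)
round 1: derive reach(j,h) via R1 from edge(j,h)
round 2: derive reach(c,c) via R2 from reach(c,f), edge(f,c)
round 2: derive reach(c,d) via R2 from reach(c,f), edge(f,d)
round 2: derive reach(c,h) via R2 from reach(c,f), edge(f,h)
round 2: derive reach(d,c) via R2 from reach(d,j), edge(j,c)
round 2: derive reach(f,f) via R2 from reach(f,c), edge(c,f)
round 2: derive reach(f,j) via R2 from reach(f,d), edge(d,j)
round 2: derive reach(i,c) via R2 from reach(i,f), edge(f,c)
round 2: derive reach(i,d) via R2 from reach(i,f), edge(f,d)
round 2: derive reach(i,h) via R2 from reach(i,f), edge(f,h)
round 2: derive reach(j,f) via R2 from reach(j,c), edge(c,f)
round 3: derive reach(c,j) via R2 from reach(c,d), edge(d,j)
round 3: derive reach(d,f) via R2 from reach(d,c), edge(c,f)
round 3: derive reach(i,j) via R2 from reach(i,d), edge(d,j)
round 3: derive reach(j,d) via R2 from reach(j,f), edge(f,d)
round 4: derive reach(d,d) via R2 from reach(d,f), edge(f,d)
round 4: derive reach(j,j) via R2 from reach(j,d), edge(d,j)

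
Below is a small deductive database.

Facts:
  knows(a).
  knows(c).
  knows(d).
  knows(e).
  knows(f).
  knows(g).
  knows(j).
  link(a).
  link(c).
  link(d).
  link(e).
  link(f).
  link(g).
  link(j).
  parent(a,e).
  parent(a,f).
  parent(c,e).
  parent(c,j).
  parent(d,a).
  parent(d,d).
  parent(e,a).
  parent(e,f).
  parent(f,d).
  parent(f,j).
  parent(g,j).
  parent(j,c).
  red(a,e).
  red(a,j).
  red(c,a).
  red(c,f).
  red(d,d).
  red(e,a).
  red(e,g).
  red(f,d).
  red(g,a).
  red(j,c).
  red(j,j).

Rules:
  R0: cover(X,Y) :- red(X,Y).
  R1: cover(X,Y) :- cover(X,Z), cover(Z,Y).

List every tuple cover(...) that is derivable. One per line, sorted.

round 1: derive cover(a,e) via R0 from red(a,e)
round 1: derive cover(a,j) via R0 from red(a,j)
round 1: derive cover(c,a) via R0 from red(c,a)
round 1: derive cover(c,f) via R0 from red(c,f)
round 1: derive cover(d,d) via R0 from red(d,d)
round 1: derive cover(e,a) via R0 from red(e,a)
round 1: derive cover(e,g) via R0 from red(e,g)
round 1: derive cover(f,d) via R0 from red(f,d)
round 1: derive cover(g,a) via R0 from red(g,a)
round 1: derive cover(j,c) via R0 from red(j,c)
round 1: derive cover(j,j) via R0 from red(j,j)
round 2: derive cover(a,a) via R1 from cover(a,e), cover(e,a)
round 2: derive cover(a,c) via R1 from cover(a,j), cover(j,c)
round 2: derive cover(a,g) via R1 from cover(a,e), cover(e,g)
round 2: derive cover(c,d) via R1 from cover(c,f), cover(f,d)
round 2: derive cover(c,e) via R1 from cover(c,a), cover(a,e)
round 2: derive cover(c,j) via R1 from cover(c,a), cover(a,j)
round 2: derive cover(e,e) via R1 from cover(e,a), cover(a,e)
round 2: derive cover(e,j) via R1 from cover(e,a), cover(a,j)
round 2: derive cover(g,e) via R1 from cover(g,a), cover(a,e)
round 2: derive cover(g,j) via R1 from cover(g,a), cover(a,j)
round 2: derive cover(j,a) via R1 from cover(j,c), cover(c,a)
round 2: derive cover(j,f) via R1 from cover(j,c), cover(c,f)
round 3: derive cover(a,d) via R1 from cover(a,c), cover(c,d)
round 3: derive cover(a,f) via R1 from cover(a,c), cover(c,f)
round 3: derive cover(c,c) via R1 from cover(c,a), cover(a,c)
round 3: derive cover(c,g) via R1 from cover(c,a), cover(a,g)
round 3: derive cover(e,c) via R1 from cover(e,a), cover(a,c)
round 3: derive cover(e,f) via R1 from cover(e,j), cover(j,f)
round 3: derive cover(g,c) via R1 from cover(g,a), cover(a,c)
round 3: derive cover(g,f) via R1 from cover(g,j), cover(j,f)
round 3: derive cover(g,g) via R1 from cover(g,a), cover(a,g)
round 3: derive cover(j,d) via R1 from cover(j,c), cover(c,d)
round 3: derive cover(j,e) via R1 from cover(j,a), cover(a,e)
round 3: derive cover(j,g) via R1 from cover(j,a), cover(a,g)
round 4: derive cover(e,d) via R1 from cover(e,a), cover(a,d)
round 4: derive cover(g,d) via R1 from cover(g,a), cover(a,d)

cover(a,a)
cover(a,c)
cover(a,d)
cover(a,e)
cover(a,f)
cover(a,g)
cover(a,j)
cover(c,a)
cover(c,c)
cover(c,d)
cover(c,e)
cover(c,f)
cover(c,g)
cover(c,j)
cover(d,d)
cover(e,a)
cover(e,c)
cover(e,d)
cover(e,e)
cover(e,f)
cover(e,g)
cover(e,j)
cover(f,d)
cover(g,a)
cover(g,c)
cover(g,d)
cover(g,e)
cover(g,f)
cover(g,g)
cover(g,j)
cover(j,a)
cover(j,c)
cover(j,d)
cover(j,e)
cover(j,f)
cover(j,g)
cover(j,j)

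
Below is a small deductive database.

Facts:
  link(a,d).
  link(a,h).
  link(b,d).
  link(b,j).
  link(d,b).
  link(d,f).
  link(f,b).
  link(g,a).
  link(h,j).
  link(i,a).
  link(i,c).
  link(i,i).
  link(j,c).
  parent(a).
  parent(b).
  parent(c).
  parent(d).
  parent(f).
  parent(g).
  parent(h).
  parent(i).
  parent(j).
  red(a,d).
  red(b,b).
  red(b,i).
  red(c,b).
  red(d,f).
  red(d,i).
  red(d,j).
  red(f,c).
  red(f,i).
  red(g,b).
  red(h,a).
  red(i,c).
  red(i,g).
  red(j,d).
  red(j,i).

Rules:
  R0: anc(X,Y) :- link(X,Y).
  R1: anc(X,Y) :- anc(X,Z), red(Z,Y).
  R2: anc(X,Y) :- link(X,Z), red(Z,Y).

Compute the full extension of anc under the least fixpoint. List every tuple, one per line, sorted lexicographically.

round 1: derive anc(a,d) via R0 from link(a,d)
round 1: derive anc(a,h) via R0 from link(a,h)
round 1: derive anc(b,d) via R0 from link(b,d)
round 1: derive anc(b,j) via R0 from link(b,j)
round 1: derive anc(d,b) via R0 from link(d,b)
round 1: derive anc(d,f) via R0 from link(d,f)
round 1: derive anc(f,b) via R0 from link(f,b)
round 1: derive anc(g,a) via R0 from link(g,a)
round 1: derive anc(h,j) via R0 from link(h,j)
round 1: derive anc(i,a) via R0 from link(i,a)
round 1: derive anc(i,c) via R0 from link(i,c)
round 1: derive anc(i,i) via R0 from link(i,i)
round 1: derive anc(j,c) via R0 from link(j,c)
round 1: derive anc(a,a) via R2 from link(a,h), red(h,a)
round 1: derive anc(a,f) via R2 from link(a,d), red(d,f)
round 1: derive anc(a,i) via R2 from link(a,d), red(d,i)
round 1: derive anc(a,j) via R2 from link(a,d), red(d,j)
round 1: derive anc(b,f) via R2 from link(b,d), red(d,f)
round 1: derive anc(b,i) via R2 from link(b,d), red(d,i)
round 1: derive anc(d,c) via R2 from link(d,f), red(f,c)
round 1: derive anc(d,i) via R2 from link(d,b), red(b,i)
round 1: derive anc(f,i) via R2 from link(f,b), red(b,i)
round 1: derive anc(g,d) via R2 from link(g,a), red(a,d)
round 1: derive anc(h,d) via R2 from link(h,j), red(j,d)
round 1: derive anc(h,i) via R2 from link(h,j), red(j,i)
round 1: derive anc(i,b) via R2 from link(i,c), red(c,b)
round 1: derive anc(i,d) via R2 from link(i,a), red(a,d)
round 1: derive anc(i,g) via R2 from link(i,i), red(i,g)
round 1: derive anc(j,b) via R2 from link(j,c), red(c,b)
round 2: derive anc(a,c) via R1 from anc(a,f), red(f,c)
round 2: derive anc(a,g) via R1 from anc(a,i), red(i,g)
round 2: derive anc(b,c) via R1 from anc(b,f), red(f,c)
round 2: derive anc(b,g) via R1 from anc(b,i), red(i,g)
round 2: derive anc(d,g) via R1 from anc(d,i), red(i,g)
round 2: derive anc(f,c) via R1 from anc(f,i), red(i,c)
round 2: derive anc(f,g) via R1 from anc(f,i), red(i,g)
round 2: derive anc(g,f) via R1 from anc(g,d), red(d,f)
round 2: derive anc(g,i) via R1 from anc(g,d), red(d,i)
round 2: derive anc(g,j) via R1 from anc(g,d), red(d,j)
round 2: derive anc(h,c) via R1 from anc(h,i), red(i,c)
round 2: derive anc(h,f) via R1 from anc(h,d), red(d,f)
round 2: derive anc(h,g) via R1 from anc(h,i), red(i,g)
round 2: derive anc(i,f) via R1 from anc(i,d), red(d,f)
round 2: derive anc(i,j) via R1 from anc(i,d), red(d,j)
round 2: derive anc(j,i) via R1 from anc(j,b), red(b,i)
round 3: derive anc(a,b) via R1 from anc(a,c), red(c,b)
round 3: derive anc(b,b) via R1 from anc(b,c), red(c,b)
round 3: derive anc(g,c) via R1 from anc(g,f), red(f,c)
round 3: derive anc(g,g) via R1 from anc(g,i), red(i,g)
round 3: derive anc(h,b) via R1 from anc(h,c), red(c,b)
round 3: derive anc(j,g) via R1 from anc(j,i), red(i,g)
round 4: derive anc(g,b) via R1 from anc(g,c), red(c,b)

anc(a,a)
anc(a,b)
anc(a,c)
anc(a,d)
anc(a,f)
anc(a,g)
anc(a,h)
anc(a,i)
anc(a,j)
anc(b,b)
anc(b,c)
anc(b,d)
anc(b,f)
anc(b,g)
anc(b,i)
anc(b,j)
anc(d,b)
anc(d,c)
anc(d,f)
anc(d,g)
anc(d,i)
anc(f,b)
anc(f,c)
anc(f,g)
anc(f,i)
anc(g,a)
anc(g,b)
anc(g,c)
anc(g,d)
anc(g,f)
anc(g,g)
anc(g,i)
anc(g,j)
anc(h,b)
anc(h,c)
anc(h,d)
anc(h,f)
anc(h,g)
anc(h,i)
anc(h,j)
anc(i,a)
anc(i,b)
anc(i,c)
anc(i,d)
anc(i,f)
anc(i,g)
anc(i,i)
anc(i,j)
anc(j,b)
anc(j,c)
anc(j,g)
anc(j,i)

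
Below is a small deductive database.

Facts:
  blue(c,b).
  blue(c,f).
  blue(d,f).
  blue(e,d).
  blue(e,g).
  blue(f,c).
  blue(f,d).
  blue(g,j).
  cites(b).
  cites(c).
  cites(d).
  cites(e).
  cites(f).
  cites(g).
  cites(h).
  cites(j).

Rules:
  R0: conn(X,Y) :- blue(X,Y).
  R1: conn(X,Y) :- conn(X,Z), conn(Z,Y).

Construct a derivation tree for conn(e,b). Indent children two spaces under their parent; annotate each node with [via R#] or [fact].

conn(e,b)  [via R1]
  conn(e,f)  [via R1]
    conn(e,d)  [via R0]
      blue(e,d)  [fact]
    conn(d,f)  [via R0]
      blue(d,f)  [fact]
  conn(f,b)  [via R1]
    conn(f,c)  [via R0]
      blue(f,c)  [fact]
    conn(c,b)  [via R0]
      blue(c,b)  [fact]

round 1: derive conn(c,b) via R0 from blue(c,b)
round 1: derive conn(c,f) via R0 from blue(c,f)
round 1: derive conn(d,f) via R0 from blue(d,f)
round 1: derive conn(e,d) via R0 from blue(e,d)
round 1: derive conn(e,g) via R0 from blue(e,g)
round 1: derive conn(f,c) via R0 from blue(f,c)
round 1: derive conn(f,d) via R0 from blue(f,d)
round 1: derive conn(g,j) via R0 from blue(g,j)
round 2: derive conn(c,c) via R1 from conn(c,f), conn(f,c)
round 2: derive conn(c,d) via R1 from conn(c,f), conn(f,d)
round 2: derive conn(d,c) via R1 from conn(d,f), conn(f,c)
round 2: derive conn(d,d) via R1 from conn(d,f), conn(f,d)
round 2: derive conn(e,f) via R1 from conn(e,d), conn(d,f)
round 2: derive conn(e,j) via R1 from conn(e,g), conn(g,j)
round 2: derive conn(f,b) via R1 from conn(f,c), conn(c,b)
round 2: derive conn(f,f) via R1 from conn(f,c), conn(c,f)
round 3: derive conn(d,b) via R1 from conn(d,c), conn(c,b)
round 3: derive conn(e,b) via R1 from conn(e,f), conn(f,b)
round 3: derive conn(e,c) via R1 from conn(e,d), conn(d,c)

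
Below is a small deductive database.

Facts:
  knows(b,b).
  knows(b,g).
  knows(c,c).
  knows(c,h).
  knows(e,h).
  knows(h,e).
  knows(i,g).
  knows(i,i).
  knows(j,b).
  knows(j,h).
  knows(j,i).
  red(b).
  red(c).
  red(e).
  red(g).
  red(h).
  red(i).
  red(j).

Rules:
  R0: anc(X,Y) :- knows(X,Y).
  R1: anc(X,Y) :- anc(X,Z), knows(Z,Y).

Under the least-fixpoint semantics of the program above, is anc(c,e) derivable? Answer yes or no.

yes

round 1: derive anc(b,b) via R0 from knows(b,b)
round 1: derive anc(b,g) via R0 from knows(b,g)
round 1: derive anc(c,c) via R0 from knows(c,c)
round 1: derive anc(c,h) via R0 from knows(c,h)
round 1: derive anc(e,h) via R0 from knows(e,h)
round 1: derive anc(h,e) via R0 from knows(h,e)
round 1: derive anc(i,g) via R0 from knows(i,g)
round 1: derive anc(i,i) via R0 from knows(i,i)
round 1: derive anc(j,b) via R0 from knows(j,b)
round 1: derive anc(j,h) via R0 from knows(j,h)
round 1: derive anc(j,i) via R0 from knows(j,i)
round 2: derive anc(c,e) via R1 from anc(c,h), knows(h,e)
round 2: derive anc(e,e) via R1 from anc(e,h), knows(h,e)
round 2: derive anc(h,h) via R1 from anc(h,e), knows(e,h)
round 2: derive anc(j,e) via R1 from anc(j,h), knows(h,e)
round 2: derive anc(j,g) via R1 from anc(j,b), knows(b,g)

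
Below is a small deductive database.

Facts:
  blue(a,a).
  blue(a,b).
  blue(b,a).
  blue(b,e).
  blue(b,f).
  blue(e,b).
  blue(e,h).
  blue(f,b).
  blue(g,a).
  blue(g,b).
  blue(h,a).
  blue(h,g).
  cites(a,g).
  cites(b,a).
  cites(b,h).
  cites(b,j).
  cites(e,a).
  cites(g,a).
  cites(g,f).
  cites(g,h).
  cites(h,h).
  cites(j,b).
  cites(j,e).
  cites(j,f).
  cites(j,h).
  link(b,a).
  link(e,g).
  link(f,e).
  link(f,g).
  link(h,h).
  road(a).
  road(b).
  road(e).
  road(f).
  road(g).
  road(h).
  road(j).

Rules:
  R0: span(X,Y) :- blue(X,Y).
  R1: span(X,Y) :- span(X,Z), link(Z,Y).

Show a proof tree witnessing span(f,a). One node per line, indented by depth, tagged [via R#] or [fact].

round 1: derive span(a,a) via R0 from blue(a,a)
round 1: derive span(a,b) via R0 from blue(a,b)
round 1: derive span(b,a) via R0 from blue(b,a)
round 1: derive span(b,e) via R0 from blue(b,e)
round 1: derive span(b,f) via R0 from blue(b,f)
round 1: derive span(e,b) via R0 from blue(e,b)
round 1: derive span(e,h) via R0 from blue(e,h)
round 1: derive span(f,b) via R0 from blue(f,b)
round 1: derive span(g,a) via R0 from blue(g,a)
round 1: derive span(g,b) via R0 from blue(g,b)
round 1: derive span(h,a) via R0 from blue(h,a)
round 1: derive span(h,g) via R0 from blue(h,g)
round 2: derive span(b,g) via R1 from span(b,e), link(e,g)
round 2: derive span(e,a) via R1 from span(e,b), link(b,a)
round 2: derive span(f,a) via R1 from span(f,b), link(b,a)

span(f,a)  [via R1]
  span(f,b)  [via R0]
    blue(f,b)  [fact]
  link(b,a)  [fact]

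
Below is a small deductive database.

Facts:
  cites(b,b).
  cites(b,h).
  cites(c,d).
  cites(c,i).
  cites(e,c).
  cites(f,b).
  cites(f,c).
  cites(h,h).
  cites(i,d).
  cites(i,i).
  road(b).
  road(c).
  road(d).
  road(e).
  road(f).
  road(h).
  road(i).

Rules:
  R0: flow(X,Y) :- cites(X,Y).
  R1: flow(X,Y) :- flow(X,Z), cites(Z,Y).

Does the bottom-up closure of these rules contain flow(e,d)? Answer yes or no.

yes

round 1: derive flow(b,b) via R0 from cites(b,b)
round 1: derive flow(b,h) via R0 from cites(b,h)
round 1: derive flow(c,d) via R0 from cites(c,d)
round 1: derive flow(c,i) via R0 from cites(c,i)
round 1: derive flow(e,c) via R0 from cites(e,c)
round 1: derive flow(f,b) via R0 from cites(f,b)
round 1: derive flow(f,c) via R0 from cites(f,c)
round 1: derive flow(h,h) via R0 from cites(h,h)
round 1: derive flow(i,d) via R0 from cites(i,d)
round 1: derive flow(i,i) via R0 from cites(i,i)
round 2: derive flow(e,d) via R1 from flow(e,c), cites(c,d)
round 2: derive flow(e,i) via R1 from flow(e,c), cites(c,i)
round 2: derive flow(f,d) via R1 from flow(f,c), cites(c,d)
round 2: derive flow(f,h) via R1 from flow(f,b), cites(b,h)
round 2: derive flow(f,i) via R1 from flow(f,c), cites(c,i)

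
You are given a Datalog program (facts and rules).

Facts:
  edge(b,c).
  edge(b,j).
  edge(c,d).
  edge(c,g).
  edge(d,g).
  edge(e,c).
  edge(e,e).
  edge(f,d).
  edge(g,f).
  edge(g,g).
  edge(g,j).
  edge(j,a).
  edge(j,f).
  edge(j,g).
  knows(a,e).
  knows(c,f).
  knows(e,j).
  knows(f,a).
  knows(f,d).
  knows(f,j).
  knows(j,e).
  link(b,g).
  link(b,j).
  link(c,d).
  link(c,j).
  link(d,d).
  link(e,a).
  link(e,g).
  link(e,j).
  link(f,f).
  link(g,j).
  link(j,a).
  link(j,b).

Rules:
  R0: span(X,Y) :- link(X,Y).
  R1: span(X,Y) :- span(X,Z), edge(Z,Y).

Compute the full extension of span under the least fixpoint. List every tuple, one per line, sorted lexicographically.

span(b,a)
span(b,d)
span(b,f)
span(b,g)
span(b,j)
span(c,a)
span(c,d)
span(c,f)
span(c,g)
span(c,j)
span(d,a)
span(d,d)
span(d,f)
span(d,g)
span(d,j)
span(e,a)
span(e,d)
span(e,f)
span(e,g)
span(e,j)
span(f,a)
span(f,d)
span(f,f)
span(f,g)
span(f,j)
span(g,a)
span(g,d)
span(g,f)
span(g,g)
span(g,j)
span(j,a)
span(j,b)
span(j,c)
span(j,d)
span(j,f)
span(j,g)
span(j,j)

round 1: derive span(b,g) via R0 from link(b,g)
round 1: derive span(b,j) via R0 from link(b,j)
round 1: derive span(c,d) via R0 from link(c,d)
round 1: derive span(c,j) via R0 from link(c,j)
round 1: derive span(d,d) via R0 from link(d,d)
round 1: derive span(e,a) via R0 from link(e,a)
round 1: derive span(e,g) via R0 from link(e,g)
round 1: derive span(e,j) via R0 from link(e,j)
round 1: derive span(f,f) via R0 from link(f,f)
round 1: derive span(g,j) via R0 from link(g,j)
round 1: derive span(j,a) via R0 from link(j,a)
round 1: derive span(j,b) via R0 from link(j,b)
round 2: derive span(b,a) via R1 from span(b,j), edge(j,a)
round 2: derive span(b,f) via R1 from span(b,g), edge(g,f)
round 2: derive span(c,a) via R1 from span(c,j), edge(j,a)
round 2: derive span(c,f) via R1 from span(c,j), edge(j,f)
round 2: derive span(c,g) via R1 from span(c,d), edge(d,g)
round 2: derive span(d,g) via R1 from span(d,d), edge(d,g)
round 2: derive span(e,f) via R1 from span(e,g), edge(g,f)
round 2: derive span(f,d) via R1 from span(f,f), edge(f,d)
round 2: derive span(g,a) via R1 from span(g,j), edge(j,a)
round 2: derive span(g,f) via R1 from span(g,j), edge(j,f)
round 2: derive span(g,g) via R1 from span(g,j), edge(j,g)
round 2: derive span(j,c) via R1 from span(j,b), edge(b,c)
round 2: derive span(j,j) via R1 from span(j,b), edge(b,j)
round 3: derive span(b,d) via R1 from span(b,f), edge(f,d)
round 3: derive span(d,f) via R1 from span(d,g), edge(g,f)
round 3: derive span(d,j) via R1 from span(d,g), edge(g,j)
round 3: derive span(e,d) via R1 from span(e,f), edge(f,d)
round 3: derive span(f,g) via R1 from span(f,d), edge(d,g)
round 3: derive span(g,d) via R1 from span(g,f), edge(f,d)
round 3: derive span(j,d) via R1 from span(j,c), edge(c,d)
round 3: derive span(j,f) via R1 from span(j,j), edge(j,f)
round 3: derive span(j,g) via R1 from span(j,c), edge(c,g)
round 4: derive span(d,a) via R1 from span(d,j), edge(j,a)
round 4: derive span(f,j) via R1 from span(f,g), edge(g,j)
round 5: derive span(f,a) via R1 from span(f,j), edge(j,a)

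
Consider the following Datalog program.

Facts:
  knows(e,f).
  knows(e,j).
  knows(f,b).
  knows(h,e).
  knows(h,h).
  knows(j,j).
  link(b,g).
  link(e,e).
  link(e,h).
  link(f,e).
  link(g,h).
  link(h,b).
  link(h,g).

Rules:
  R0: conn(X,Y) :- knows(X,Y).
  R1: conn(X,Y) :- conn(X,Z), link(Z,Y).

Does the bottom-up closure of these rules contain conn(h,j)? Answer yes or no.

no

round 1: derive conn(e,f) via R0 from knows(e,f)
round 1: derive conn(e,j) via R0 from knows(e,j)
round 1: derive conn(f,b) via R0 from knows(f,b)
round 1: derive conn(h,e) via R0 from knows(h,e)
round 1: derive conn(h,h) via R0 from knows(h,h)
round 1: derive conn(j,j) via R0 from knows(j,j)
round 2: derive conn(e,e) via R1 from conn(e,f), link(f,e)
round 2: derive conn(f,g) via R1 from conn(f,b), link(b,g)
round 2: derive conn(h,b) via R1 from conn(h,h), link(h,b)
round 2: derive conn(h,g) via R1 from conn(h,h), link(h,g)
round 3: derive conn(e,h) via R1 from conn(e,e), link(e,h)
round 3: derive conn(f,h) via R1 from conn(f,g), link(g,h)
round 4: derive conn(e,b) via R1 from conn(e,h), link(h,b)
round 4: derive conn(e,g) via R1 from conn(e,h), link(h,g)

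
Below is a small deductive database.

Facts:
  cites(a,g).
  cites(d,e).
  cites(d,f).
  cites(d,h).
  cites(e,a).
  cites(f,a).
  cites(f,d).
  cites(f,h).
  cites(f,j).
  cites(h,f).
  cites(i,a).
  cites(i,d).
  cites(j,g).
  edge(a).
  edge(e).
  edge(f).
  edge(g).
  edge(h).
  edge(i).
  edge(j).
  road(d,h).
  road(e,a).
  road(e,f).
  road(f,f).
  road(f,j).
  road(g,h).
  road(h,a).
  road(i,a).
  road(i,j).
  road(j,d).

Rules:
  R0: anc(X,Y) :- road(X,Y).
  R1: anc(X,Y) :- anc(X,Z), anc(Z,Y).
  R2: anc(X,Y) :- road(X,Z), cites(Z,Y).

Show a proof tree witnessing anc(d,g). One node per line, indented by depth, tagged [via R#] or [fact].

round 1: derive anc(d,h) via R0 from road(d,h)
round 1: derive anc(e,a) via R0 from road(e,a)
round 1: derive anc(e,f) via R0 from road(e,f)
round 1: derive anc(f,f) via R0 from road(f,f)
round 1: derive anc(f,j) via R0 from road(f,j)
round 1: derive anc(g,h) via R0 from road(g,h)
round 1: derive anc(h,a) via R0 from road(h,a)
round 1: derive anc(i,a) via R0 from road(i,a)
round 1: derive anc(i,j) via R0 from road(i,j)
round 1: derive anc(j,d) via R0 from road(j,d)
round 1: derive anc(d,f) via R2 from road(d,h), cites(h,f)
round 1: derive anc(e,d) via R2 from road(e,f), cites(f,d)
round 1: derive anc(e,g) via R2 from road(e,a), cites(a,g)
round 1: derive anc(e,h) via R2 from road(e,f), cites(f,h)
round 1: derive anc(e,j) via R2 from road(e,f), cites(f,j)
round 1: derive anc(f,a) via R2 from road(f,f), cites(f,a)
round 1: derive anc(f,d) via R2 from road(f,f), cites(f,d)
round 1: derive anc(f,g) via R2 from road(f,j), cites(j,g)
round 1: derive anc(f,h) via R2 from road(f,f), cites(f,h)
round 1: derive anc(g,f) via R2 from road(g,h), cites(h,f)
round 1: derive anc(h,g) via R2 from road(h,a), cites(a,g)
round 1: derive anc(i,g) via R2 from road(i,a), cites(a,g)
round 1: derive anc(j,e) via R2 from road(j,d), cites(d,e)
round 1: derive anc(j,f) via R2 from road(j,d), cites(d,f)
round 1: derive anc(j,h) via R2 from road(j,d), cites(d,h)
round 2: derive anc(d,a) via R1 from anc(d,f), anc(f,a)
round 2: derive anc(d,d) via R1 from anc(d,f), anc(f,d)
round 2: derive anc(d,g) via R1 from anc(d,f), anc(f,g)
round 2: derive anc(d,j) via R1 from anc(d,f), anc(f,j)
round 2: derive anc(e,e) via R1 from anc(e,j), anc(j,e)
round 2: derive anc(f,e) via R1 from anc(f,j), anc(j,e)
round 2: derive anc(g,a) via R1 from anc(g,f), anc(f,a)
round 2: derive anc(g,d) via R1 from anc(g,f), anc(f,d)
round 2: derive anc(g,g) via R1 from anc(g,f), anc(f,g)
round 2: derive anc(g,j) via R1 from anc(g,f), anc(f,j)
round 2: derive anc(h,f) via R1 from anc(h,g), anc(g,f)
round 2: derive anc(h,h) via R1 from anc(h,g), anc(g,h)
round 2: derive anc(i,d) via R1 from anc(i,j), anc(j,d)
round 2: derive anc(i,e) via R1 from anc(i,j), anc(j,e)
round 2: derive anc(i,f) via R1 from anc(i,g), anc(g,f)
round 2: derive anc(i,h) via R1 from anc(i,g), anc(g,h)
round 2: derive anc(j,a) via R1 from anc(j,e), anc(e,a)
round 2: derive anc(j,g) via R1 from anc(j,e), anc(e,g)
round 2: derive anc(j,j) via R1 from anc(j,e), anc(e,j)
round 3: derive anc(d,e) via R1 from anc(d,f), anc(f,e)
round 3: derive anc(g,e) via R1 from anc(g,f), anc(f,e)
round 3: derive anc(h,d) via R1 from anc(h,f), anc(f,d)
round 3: derive anc(h,e) via R1 from anc(h,f), anc(f,e)
round 3: derive anc(h,j) via R1 from anc(h,f), anc(f,j)

anc(d,g)  [via R1]
  anc(d,f)  [via R2]
    road(d,h)  [fact]
    cites(h,f)  [fact]
  anc(f,g)  [via R2]
    road(f,j)  [fact]
    cites(j,g)  [fact]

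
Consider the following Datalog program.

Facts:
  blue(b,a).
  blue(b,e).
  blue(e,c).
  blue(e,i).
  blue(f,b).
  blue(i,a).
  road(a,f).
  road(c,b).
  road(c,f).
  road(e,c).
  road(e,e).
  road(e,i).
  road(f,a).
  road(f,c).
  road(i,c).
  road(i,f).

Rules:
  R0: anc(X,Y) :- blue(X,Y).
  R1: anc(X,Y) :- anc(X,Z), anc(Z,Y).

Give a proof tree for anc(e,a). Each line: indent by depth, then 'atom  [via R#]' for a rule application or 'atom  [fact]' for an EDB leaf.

anc(e,a)  [via R1]
  anc(e,i)  [via R0]
    blue(e,i)  [fact]
  anc(i,a)  [via R0]
    blue(i,a)  [fact]

round 1: derive anc(b,a) via R0 from blue(b,a)
round 1: derive anc(b,e) via R0 from blue(b,e)
round 1: derive anc(e,c) via R0 from blue(e,c)
round 1: derive anc(e,i) via R0 from blue(e,i)
round 1: derive anc(f,b) via R0 from blue(f,b)
round 1: derive anc(i,a) via R0 from blue(i,a)
round 2: derive anc(b,c) via R1 from anc(b,e), anc(e,c)
round 2: derive anc(b,i) via R1 from anc(b,e), anc(e,i)
round 2: derive anc(e,a) via R1 from anc(e,i), anc(i,a)
round 2: derive anc(f,a) via R1 from anc(f,b), anc(b,a)
round 2: derive anc(f,e) via R1 from anc(f,b), anc(b,e)
round 3: derive anc(f,c) via R1 from anc(f,b), anc(b,c)
round 3: derive anc(f,i) via R1 from anc(f,b), anc(b,i)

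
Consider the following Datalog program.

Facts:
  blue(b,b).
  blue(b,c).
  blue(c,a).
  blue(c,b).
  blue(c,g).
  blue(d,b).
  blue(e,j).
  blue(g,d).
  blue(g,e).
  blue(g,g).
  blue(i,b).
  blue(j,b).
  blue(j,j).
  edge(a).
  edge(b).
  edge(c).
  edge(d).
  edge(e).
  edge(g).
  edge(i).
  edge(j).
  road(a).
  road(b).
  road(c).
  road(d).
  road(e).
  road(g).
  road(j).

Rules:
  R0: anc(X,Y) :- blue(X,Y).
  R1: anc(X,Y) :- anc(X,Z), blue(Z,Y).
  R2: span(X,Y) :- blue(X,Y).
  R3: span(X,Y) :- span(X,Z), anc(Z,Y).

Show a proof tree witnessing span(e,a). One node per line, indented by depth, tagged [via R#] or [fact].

span(e,a)  [via R3]
  span(e,b)  [via R3]
    span(e,j)  [via R2]
      blue(e,j)  [fact]
    anc(j,b)  [via R0]
      blue(j,b)  [fact]
  anc(b,a)  [via R1]
    anc(b,c)  [via R0]
      blue(b,c)  [fact]
    blue(c,a)  [fact]

round 1: derive anc(b,b) via R0 from blue(b,b)
round 1: derive anc(b,c) via R0 from blue(b,c)
round 1: derive anc(c,a) via R0 from blue(c,a)
round 1: derive anc(c,b) via R0 from blue(c,b)
round 1: derive anc(c,g) via R0 from blue(c,g)
round 1: derive anc(d,b) via R0 from blue(d,b)
round 1: derive anc(e,j) via R0 from blue(e,j)
round 1: derive anc(g,d) via R0 from blue(g,d)
round 1: derive anc(g,e) via R0 from blue(g,e)
round 1: derive anc(g,g) via R0 from blue(g,g)
round 1: derive anc(i,b) via R0 from blue(i,b)
round 1: derive anc(j,b) via R0 from blue(j,b)
round 1: derive anc(j,j) via R0 from blue(j,j)
round 1: derive span(b,b) via R2 from blue(b,b)
round 1: derive span(b,c) via R2 from blue(b,c)
round 1: derive span(c,a) via R2 from blue(c,a)
round 1: derive span(c,b) via R2 from blue(c,b)
round 1: derive span(c,g) via R2 from blue(c,g)
round 1: derive span(d,b) via R2 from blue(d,b)
round 1: derive span(e,j) via R2 from blue(e,j)
round 1: derive span(g,d) via R2 from blue(g,d)
round 1: derive span(g,e) via R2 from blue(g,e)
round 1: derive span(g,g) via R2 from blue(g,g)
round 1: derive span(i,b) via R2 from blue(i,b)
round 1: derive span(j,b) via R2 from blue(j,b)
round 1: derive span(j,j) via R2 from blue(j,j)
round 2: derive anc(b,a) via R1 from anc(b,c), blue(c,a)
round 2: derive anc(b,g) via R1 from anc(b,c), blue(c,g)
round 2: derive anc(c,c) via R1 from anc(c,b), blue(b,c)
round 2: derive anc(c,d) via R1 from anc(c,g), blue(g,d)
round 2: derive anc(c,e) via R1 from anc(c,g), blue(g,e)
round 2: derive anc(d,c) via R1 from anc(d,b), blue(b,c)
round 2: derive anc(e,b) via R1 from anc(e,j), blue(j,b)
round 2: derive anc(g,b) via R1 from anc(g,d), blue(d,b)
round 2: derive anc(g,j) via R1 from anc(g,e), blue(e,j)
round 2: derive anc(i,c) via R1 from anc(i,b), blue(b,c)
round 2: derive anc(j,c) via R1 from anc(j,b), blue(b,c)
round 2: derive span(b,a) via R3 from span(b,c), anc(c,a)
round 2: derive span(b,g) via R3 from span(b,c), anc(c,g)
round 2: derive span(c,c) via R3 from span(c,b), anc(b,c)
round 2: derive span(c,d) via R3 from span(c,g), anc(g,d)
round 2: derive span(c,e) via R3 from span(c,g), anc(g,e)
round 2: derive span(d,c) via R3 from span(d,b), anc(b,c)
round 2: derive span(e,b) via R3 from span(e,j), anc(j,b)
round 2: derive span(g,b) via R3 from span(g,d), anc(d,b)
round 2: derive span(g,j) via R3 from span(g,e), anc(e,j)
round 2: derive span(i,c) via R3 from span(i,b), anc(b,c)
round 2: derive span(j,c) via R3 from span(j,b), anc(b,c)
round 3: derive anc(b,d) via R1 from anc(b,g), blue(g,d)
round 3: derive anc(b,e) via R1 from anc(b,g), blue(g,e)
round 3: derive anc(c,j) via R1 from anc(c,e), blue(e,j)
round 3: derive anc(d,a) via R1 from anc(d,c), blue(c,a)
round 3: derive anc(d,g) via R1 from anc(d,c), blue(c,g)
round 3: derive anc(e,c) via R1 from anc(e,b), blue(b,c)
round 3: derive anc(g,c) via R1 from anc(g,b), blue(b,c)
round 3: derive anc(i,a) via R1 from anc(i,c), blue(c,a)
round 3: derive anc(i,g) via R1 from anc(i,c), blue(c,g)
round 3: derive anc(j,a) via R1 from anc(j,c), blue(c,a)
round 3: derive anc(j,g) via R1 from anc(j,c), blue(c,g)
round 3: derive span(b,d) via R3 from span(b,c), anc(c,d)
round 3: derive span(b,e) via R3 from span(b,c), anc(c,e)
round 3: derive span(b,j) via R3 from span(b,g), anc(g,j)
round 3: derive span(c,j) via R3 from span(c,e), anc(e,j)
round 3: derive span(d,a) via R3 from span(d,b), anc(b,a)
round 3: derive span(d,d) via R3 from span(d,c), anc(c,d)
round 3: derive span(d,e) via R3 from span(d,c), anc(c,e)
round 3: derive span(d,g) via R3 from span(d,b), anc(b,g)
round 3: derive span(e,a) via R3 from span(e,b), anc(b,a)
round 3: derive span(e,c) via R3 from span(e,b), anc(b,c)
round 3: derive span(e,g) via R3 from span(e,b), anc(b,g)
round 3: derive span(g,a) via R3 from span(g,b), anc(b,a)
round 3: derive span(g,c) via R3 from span(g,b), anc(b,c)
round 3: derive span(i,a) via R3 from span(i,b), anc(b,a)
round 3: derive span(i,d) via R3 from span(i,c), anc(c,d)
round 3: derive span(i,e) via R3 from span(i,c), anc(c,e)
round 3: derive span(i,g) via R3 from span(i,b), anc(b,g)
round 3: derive span(j,a) via R3 from span(j,b), anc(b,a)
round 3: derive span(j,d) via R3 from span(j,c), anc(c,d)
round 3: derive span(j,e) via R3 from span(j,c), anc(c,e)
round 3: derive span(j,g) via R3 from span(j,b), anc(b,g)
round 4: derive anc(b,j) via R1 from anc(b,e), blue(e,j)
round 4: derive anc(d,d) via R1 from anc(d,g), blue(g,d)
round 4: derive anc(d,e) via R1 from anc(d,g), blue(g,e)
round 4: derive anc(e,a) via R1 from anc(e,c), blue(c,a)
round 4: derive anc(e,g) via R1 from anc(e,c), blue(c,g)
round 4: derive anc(g,a) via R1 from anc(g,c), blue(c,a)
round 4: derive anc(i,d) via R1 from anc(i,g), blue(g,d)
round 4: derive anc(i,e) via R1 from anc(i,g), blue(g,e)
round 4: derive anc(j,d) via R1 from anc(j,g), blue(g,d)
round 4: derive anc(j,e) via R1 from anc(j,g), blue(g,e)
round 4: derive span(d,j) via R3 from span(d,c), anc(c,j)
round 4: derive span(e,d) via R3 from span(e,b), anc(b,d)
round 4: derive span(e,e) via R3 from span(e,b), anc(b,e)
round 4: derive span(i,j) via R3 from span(i,c), anc(c,j)
round 5: derive anc(d,j) via R1 from anc(d,e), blue(e,j)
round 5: derive anc(e,d) via R1 from anc(e,g), blue(g,d)
round 5: derive anc(e,e) via R1 from anc(e,g), blue(g,e)
round 5: derive anc(i,j) via R1 from anc(i,e), blue(e,j)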